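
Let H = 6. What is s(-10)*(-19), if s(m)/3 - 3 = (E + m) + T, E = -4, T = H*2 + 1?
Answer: -114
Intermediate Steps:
T = 13 (T = 6*2 + 1 = 12 + 1 = 13)
s(m) = 36 + 3*m (s(m) = 9 + 3*((-4 + m) + 13) = 9 + 3*(9 + m) = 9 + (27 + 3*m) = 36 + 3*m)
s(-10)*(-19) = (36 + 3*(-10))*(-19) = (36 - 30)*(-19) = 6*(-19) = -114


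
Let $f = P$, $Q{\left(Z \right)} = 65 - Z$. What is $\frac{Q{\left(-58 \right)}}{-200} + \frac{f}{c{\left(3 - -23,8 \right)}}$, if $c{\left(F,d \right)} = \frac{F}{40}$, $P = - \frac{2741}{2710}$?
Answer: $- \frac{1529729}{704600} \approx -2.1711$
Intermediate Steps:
$P = - \frac{2741}{2710}$ ($P = \left(-2741\right) \frac{1}{2710} = - \frac{2741}{2710} \approx -1.0114$)
$c{\left(F,d \right)} = \frac{F}{40}$ ($c{\left(F,d \right)} = F \frac{1}{40} = \frac{F}{40}$)
$f = - \frac{2741}{2710} \approx -1.0114$
$\frac{Q{\left(-58 \right)}}{-200} + \frac{f}{c{\left(3 - -23,8 \right)}} = \frac{65 - -58}{-200} - \frac{2741}{2710 \frac{3 - -23}{40}} = \left(65 + 58\right) \left(- \frac{1}{200}\right) - \frac{2741}{2710 \frac{3 + 23}{40}} = 123 \left(- \frac{1}{200}\right) - \frac{2741}{2710 \cdot \frac{1}{40} \cdot 26} = - \frac{123}{200} - \frac{2741}{2710 \cdot \frac{13}{20}} = - \frac{123}{200} - \frac{5482}{3523} = - \frac{1529729}{704600}$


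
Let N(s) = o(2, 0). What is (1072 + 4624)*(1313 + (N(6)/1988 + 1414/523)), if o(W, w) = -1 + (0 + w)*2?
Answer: 1947986604304/259931 ≈ 7.4942e+6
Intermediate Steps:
o(W, w) = -1 + 2*w (o(W, w) = -1 + w*2 = -1 + 2*w)
N(s) = -1 (N(s) = -1 + 2*0 = -1 + 0 = -1)
(1072 + 4624)*(1313 + (N(6)/1988 + 1414/523)) = (1072 + 4624)*(1313 + (-1/1988 + 1414/523)) = 5696*(1313 + (-1*1/1988 + 1414*(1/523))) = 5696*(1313 + (-1/1988 + 1414/523)) = 5696*(1313 + 2810509/1039724) = 5696*(1367968121/1039724) = 1947986604304/259931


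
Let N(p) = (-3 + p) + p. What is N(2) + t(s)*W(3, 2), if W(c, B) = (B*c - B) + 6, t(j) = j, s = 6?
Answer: 61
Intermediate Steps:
N(p) = -3 + 2*p
W(c, B) = 6 - B + B*c (W(c, B) = (-B + B*c) + 6 = 6 - B + B*c)
N(2) + t(s)*W(3, 2) = (-3 + 2*2) + 6*(6 - 1*2 + 2*3) = (-3 + 4) + 6*(6 - 2 + 6) = 1 + 6*10 = 1 + 60 = 61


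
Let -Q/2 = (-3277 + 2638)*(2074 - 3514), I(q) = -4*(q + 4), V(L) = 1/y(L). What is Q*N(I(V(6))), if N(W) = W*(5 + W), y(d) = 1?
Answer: -552096000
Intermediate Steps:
V(L) = 1 (V(L) = 1/1 = 1)
I(q) = -16 - 4*q (I(q) = -4*(4 + q) = -16 - 4*q)
Q = -1840320 (Q = -2*(-3277 + 2638)*(2074 - 3514) = -(-1278)*(-1440) = -2*920160 = -1840320)
Q*N(I(V(6))) = -1840320*(-16 - 4*1)*(5 + (-16 - 4*1)) = -1840320*(-16 - 4)*(5 + (-16 - 4)) = -(-36806400)*(5 - 20) = -(-36806400)*(-15) = -1840320*300 = -552096000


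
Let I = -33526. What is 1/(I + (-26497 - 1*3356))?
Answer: -1/63379 ≈ -1.5778e-5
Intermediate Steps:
1/(I + (-26497 - 1*3356)) = 1/(-33526 + (-26497 - 1*3356)) = 1/(-33526 + (-26497 - 3356)) = 1/(-33526 - 29853) = 1/(-63379) = -1/63379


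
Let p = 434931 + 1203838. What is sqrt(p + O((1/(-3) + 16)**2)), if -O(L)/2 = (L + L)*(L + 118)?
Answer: sqrt(103837733)/9 ≈ 1132.2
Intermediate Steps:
p = 1638769
O(L) = -4*L*(118 + L) (O(L) = -2*(L + L)*(L + 118) = -2*2*L*(118 + L) = -4*L*(118 + L))
sqrt(p + O((1/(-3) + 16)**2)) = sqrt(1638769 - 4*(1/(-3) + 16)**2*(118 + (1/(-3) + 16)**2)) = sqrt(1638769 - 4*(-1/3 + 16)**2*(118 + (-1/3 + 16)**2)) = sqrt(1638769 - 4*(47/3)**2*(118 + (47/3)**2)) = sqrt(1638769 - 4*2209/9*(118 + 2209/9)) = sqrt(1638769 - 4*2209/9*3271/9) = sqrt(1638769 - 28902556/81) = sqrt(103837733/81) = sqrt(103837733)/9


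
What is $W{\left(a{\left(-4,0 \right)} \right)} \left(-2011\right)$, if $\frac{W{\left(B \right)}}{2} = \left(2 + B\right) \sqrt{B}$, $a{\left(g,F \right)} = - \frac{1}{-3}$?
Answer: $- \frac{28154 \sqrt{3}}{9} \approx -5418.2$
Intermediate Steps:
$a{\left(g,F \right)} = \frac{1}{3}$ ($a{\left(g,F \right)} = \left(-1\right) \left(- \frac{1}{3}\right) = \frac{1}{3}$)
$W{\left(B \right)} = 2 \sqrt{B} \left(2 + B\right)$ ($W{\left(B \right)} = 2 \left(2 + B\right) \sqrt{B} = 2 \sqrt{B} \left(2 + B\right)$)
$W{\left(a{\left(-4,0 \right)} \right)} \left(-2011\right) = \frac{2 \left(2 + \frac{1}{3}\right)}{\sqrt{3}} \left(-2011\right) = 2 \frac{\sqrt{3}}{3} \cdot \frac{7}{3} \left(-2011\right) = \frac{14 \sqrt{3}}{9} \left(-2011\right) = - \frac{28154 \sqrt{3}}{9}$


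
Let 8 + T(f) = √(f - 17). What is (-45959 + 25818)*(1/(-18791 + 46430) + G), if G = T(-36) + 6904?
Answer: -3838845294845/27639 - 20141*I*√53 ≈ -1.3889e+8 - 1.4663e+5*I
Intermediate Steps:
T(f) = -8 + √(-17 + f) (T(f) = -8 + √(f - 17) = -8 + √(-17 + f))
G = 6896 + I*√53 (G = (-8 + √(-17 - 36)) + 6904 = (-8 + √(-53)) + 6904 = (-8 + I*√53) + 6904 = 6896 + I*√53 ≈ 6896.0 + 7.2801*I)
(-45959 + 25818)*(1/(-18791 + 46430) + G) = (-45959 + 25818)*(1/(-18791 + 46430) + (6896 + I*√53)) = -20141*(1/27639 + (6896 + I*√53)) = -20141*(190598545/27639 + I*√53) = -3838845294845/27639 - 20141*I*√53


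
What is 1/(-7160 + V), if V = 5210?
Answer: -1/1950 ≈ -0.00051282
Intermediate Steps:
1/(-7160 + V) = 1/(-7160 + 5210) = 1/(-1950) = -1/1950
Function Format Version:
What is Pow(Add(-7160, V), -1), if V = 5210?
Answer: Rational(-1, 1950) ≈ -0.00051282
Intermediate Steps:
Pow(Add(-7160, V), -1) = Pow(Add(-7160, 5210), -1) = Pow(-1950, -1) = Rational(-1, 1950)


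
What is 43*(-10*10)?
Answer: -4300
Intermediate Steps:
43*(-10*10) = 43*(-100) = -4300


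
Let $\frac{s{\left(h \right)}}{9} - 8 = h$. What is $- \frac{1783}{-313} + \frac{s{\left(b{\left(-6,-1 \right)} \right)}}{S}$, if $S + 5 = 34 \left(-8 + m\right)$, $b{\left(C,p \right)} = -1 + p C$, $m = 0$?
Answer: $\frac{457270}{86701} \approx 5.2741$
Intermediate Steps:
$b{\left(C,p \right)} = -1 + C p$
$s{\left(h \right)} = 72 + 9 h$
$S = -277$ ($S = -5 + 34 \left(-8 + 0\right) = -5 + 34 \left(-8\right) = -5 - 272 = -277$)
$- \frac{1783}{-313} + \frac{s{\left(b{\left(-6,-1 \right)} \right)}}{S} = - \frac{1783}{-313} + \frac{72 + 9 \left(-1 - -6\right)}{-277} = \left(-1783\right) \left(- \frac{1}{313}\right) + \left(72 + 9 \left(-1 + 6\right)\right) \left(- \frac{1}{277}\right) = \frac{1783}{313} + \left(72 + 9 \cdot 5\right) \left(- \frac{1}{277}\right) = \frac{1783}{313} + \left(72 + 45\right) \left(- \frac{1}{277}\right) = \frac{1783}{313} + 117 \left(- \frac{1}{277}\right) = \frac{1783}{313} - \frac{117}{277} = \frac{457270}{86701}$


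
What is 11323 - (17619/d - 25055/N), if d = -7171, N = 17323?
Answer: 1407064550601/124223233 ≈ 11327.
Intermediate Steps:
11323 - (17619/d - 25055/N) = 11323 - (17619/(-7171) - 25055/17323) = 11323 - (17619*(-1/7171) - 25055*1/17323) = 11323 - (-17619/7171 - 25055/17323) = 11323 - 1*(-484883342/124223233) = 11323 + 484883342/124223233 = 1407064550601/124223233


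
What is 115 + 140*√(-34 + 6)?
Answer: 115 + 280*I*√7 ≈ 115.0 + 740.81*I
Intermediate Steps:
115 + 140*√(-34 + 6) = 115 + 140*√(-28) = 115 + 140*(2*I*√7) = 115 + 280*I*√7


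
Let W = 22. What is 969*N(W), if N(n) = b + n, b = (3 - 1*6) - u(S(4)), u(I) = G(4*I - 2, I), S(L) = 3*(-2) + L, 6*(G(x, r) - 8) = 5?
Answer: 19703/2 ≈ 9851.5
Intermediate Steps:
G(x, r) = 53/6 (G(x, r) = 8 + (1/6)*5 = 8 + 5/6 = 53/6)
S(L) = -6 + L
u(I) = 53/6
b = -71/6 (b = (3 - 1*6) - 1*53/6 = (3 - 6) - 53/6 = -3 - 53/6 = -71/6 ≈ -11.833)
N(n) = -71/6 + n
969*N(W) = 969*(-71/6 + 22) = 969*(61/6) = 19703/2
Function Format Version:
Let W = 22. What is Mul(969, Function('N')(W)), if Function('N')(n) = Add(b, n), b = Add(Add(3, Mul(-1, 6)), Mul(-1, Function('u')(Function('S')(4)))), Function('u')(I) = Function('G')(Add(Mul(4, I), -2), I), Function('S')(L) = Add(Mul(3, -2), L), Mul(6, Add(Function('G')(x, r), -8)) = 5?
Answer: Rational(19703, 2) ≈ 9851.5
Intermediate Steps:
Function('G')(x, r) = Rational(53, 6) (Function('G')(x, r) = Add(8, Mul(Rational(1, 6), 5)) = Add(8, Rational(5, 6)) = Rational(53, 6))
Function('S')(L) = Add(-6, L)
Function('u')(I) = Rational(53, 6)
b = Rational(-71, 6) (b = Add(Add(3, Mul(-1, 6)), Mul(-1, Rational(53, 6))) = Add(Add(3, -6), Rational(-53, 6)) = Add(-3, Rational(-53, 6)) = Rational(-71, 6) ≈ -11.833)
Function('N')(n) = Add(Rational(-71, 6), n)
Mul(969, Function('N')(W)) = Mul(969, Add(Rational(-71, 6), 22)) = Mul(969, Rational(61, 6)) = Rational(19703, 2)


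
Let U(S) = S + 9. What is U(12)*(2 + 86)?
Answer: 1848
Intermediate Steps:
U(S) = 9 + S
U(12)*(2 + 86) = (9 + 12)*(2 + 86) = 21*88 = 1848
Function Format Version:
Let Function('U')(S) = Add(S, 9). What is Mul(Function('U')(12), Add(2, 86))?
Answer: 1848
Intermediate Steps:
Function('U')(S) = Add(9, S)
Mul(Function('U')(12), Add(2, 86)) = Mul(Add(9, 12), Add(2, 86)) = Mul(21, 88) = 1848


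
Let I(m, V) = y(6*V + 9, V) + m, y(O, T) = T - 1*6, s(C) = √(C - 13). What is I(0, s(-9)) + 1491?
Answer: 1485 + I*√22 ≈ 1485.0 + 4.6904*I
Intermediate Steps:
s(C) = √(-13 + C)
y(O, T) = -6 + T (y(O, T) = T - 6 = -6 + T)
I(m, V) = -6 + V + m (I(m, V) = (-6 + V) + m = -6 + V + m)
I(0, s(-9)) + 1491 = (-6 + √(-13 - 9) + 0) + 1491 = (-6 + √(-22) + 0) + 1491 = (-6 + I*√22 + 0) + 1491 = (-6 + I*√22) + 1491 = 1485 + I*√22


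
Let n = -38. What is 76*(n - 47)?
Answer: -6460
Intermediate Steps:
76*(n - 47) = 76*(-38 - 47) = 76*(-85) = -6460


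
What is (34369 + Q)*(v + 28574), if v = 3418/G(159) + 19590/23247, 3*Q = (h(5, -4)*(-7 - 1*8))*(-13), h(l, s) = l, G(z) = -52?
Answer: 99638476005805/100737 ≈ 9.8909e+8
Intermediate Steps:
Q = 325 (Q = ((5*(-7 - 1*8))*(-13))/3 = ((5*(-7 - 8))*(-13))/3 = ((5*(-15))*(-13))/3 = (-75*(-13))/3 = (⅓)*975 = 325)
v = -13073261/201474 (v = 3418/(-52) + 19590/23247 = 3418*(-1/52) + 19590*(1/23247) = -1709/26 + 6530/7749 = -13073261/201474 ≈ -64.888)
(34369 + Q)*(v + 28574) = (34369 + 325)*(-13073261/201474 + 28574) = 34694*(5743844815/201474) = 99638476005805/100737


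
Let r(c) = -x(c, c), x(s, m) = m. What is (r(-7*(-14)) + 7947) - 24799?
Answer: -16950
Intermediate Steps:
r(c) = -c
(r(-7*(-14)) + 7947) - 24799 = (-(-7)*(-14) + 7947) - 24799 = (-1*98 + 7947) - 24799 = (-98 + 7947) - 24799 = 7849 - 24799 = -16950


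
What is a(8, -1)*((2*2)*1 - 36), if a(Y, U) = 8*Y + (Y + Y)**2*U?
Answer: 6144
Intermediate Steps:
a(Y, U) = 8*Y + 4*U*Y**2 (a(Y, U) = 8*Y + (2*Y)**2*U = 8*Y + (4*Y**2)*U = 8*Y + 4*U*Y**2)
a(8, -1)*((2*2)*1 - 36) = (4*8*(2 - 1*8))*((2*2)*1 - 36) = (4*8*(2 - 8))*(4*1 - 36) = (4*8*(-6))*(4 - 36) = -192*(-32) = 6144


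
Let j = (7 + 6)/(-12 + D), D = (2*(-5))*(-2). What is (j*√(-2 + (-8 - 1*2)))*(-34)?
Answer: -221*I*√3/2 ≈ -191.39*I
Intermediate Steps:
D = 20 (D = -10*(-2) = 20)
j = 13/8 (j = (7 + 6)/(-12 + 20) = 13/8 ≈ 1.6250)
(j*√(-2 + (-8 - 1*2)))*(-34) = (13*√(-2 + (-8 - 1*2))/8)*(-34) = (13*√(-2 + (-8 - 2))/8)*(-34) = (13*√(-2 - 10)/8)*(-34) = (13*√(-12)/8)*(-34) = (13*(2*I*√3)/8)*(-34) = (13*I*√3/4)*(-34) = -221*I*√3/2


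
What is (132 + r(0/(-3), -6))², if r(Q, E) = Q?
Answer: 17424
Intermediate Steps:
(132 + r(0/(-3), -6))² = (132 + 0/(-3))² = (132 + 0*(-⅓))² = (132 + 0)² = 132² = 17424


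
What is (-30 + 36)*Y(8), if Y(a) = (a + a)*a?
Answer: 768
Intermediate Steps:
Y(a) = 2*a**2 (Y(a) = (2*a)*a = 2*a**2)
(-30 + 36)*Y(8) = (-30 + 36)*(2*8**2) = 6*(2*64) = 6*128 = 768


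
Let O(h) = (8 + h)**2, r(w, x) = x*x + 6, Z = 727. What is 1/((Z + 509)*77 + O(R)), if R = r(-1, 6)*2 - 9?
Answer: 1/102061 ≈ 9.7981e-6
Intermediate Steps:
r(w, x) = 6 + x**2 (r(w, x) = x**2 + 6 = 6 + x**2)
R = 75 (R = (6 + 6**2)*2 - 9 = (6 + 36)*2 - 9 = 42*2 - 9 = 84 - 9 = 75)
1/((Z + 509)*77 + O(R)) = 1/((727 + 509)*77 + (8 + 75)**2) = 1/(1236*77 + 83**2) = 1/(95172 + 6889) = 1/102061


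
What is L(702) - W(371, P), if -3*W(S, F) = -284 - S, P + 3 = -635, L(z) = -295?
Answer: -1540/3 ≈ -513.33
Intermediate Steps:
P = -638 (P = -3 - 635 = -638)
W(S, F) = 284/3 + S/3 (W(S, F) = -(-284 - S)/3 = 284/3 + S/3)
L(702) - W(371, P) = -295 - (284/3 + (⅓)*371) = -295 - (284/3 + 371/3) = -295 - 1*655/3 = -295 - 655/3 = -1540/3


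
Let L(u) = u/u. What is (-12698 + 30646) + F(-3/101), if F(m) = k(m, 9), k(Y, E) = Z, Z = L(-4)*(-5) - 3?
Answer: 17940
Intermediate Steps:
L(u) = 1
Z = -8 (Z = 1*(-5) - 3 = -5 - 3 = -8)
k(Y, E) = -8
F(m) = -8
(-12698 + 30646) + F(-3/101) = (-12698 + 30646) - 8 = 17948 - 8 = 17940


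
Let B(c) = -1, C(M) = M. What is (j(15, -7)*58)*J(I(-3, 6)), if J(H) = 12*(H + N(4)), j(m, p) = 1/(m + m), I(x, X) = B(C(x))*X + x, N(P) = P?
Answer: -116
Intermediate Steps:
I(x, X) = x - X (I(x, X) = -X + x = x - X)
j(m, p) = 1/(2*m)
J(H) = 48 + 12*H (J(H) = 12*(H + 4) = 12*(4 + H) = 48 + 12*H)
(j(15, -7)*58)*J(I(-3, 6)) = (((½)/15)*58)*(48 + 12*(-3 - 1*6)) = (((½)*(1/15))*58)*(48 + 12*(-3 - 6)) = ((1/30)*58)*(48 + 12*(-9)) = 29*(48 - 108)/15 = (29/15)*(-60) = -116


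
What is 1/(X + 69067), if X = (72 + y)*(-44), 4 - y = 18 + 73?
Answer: 1/69727 ≈ 1.4342e-5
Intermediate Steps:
y = -87 (y = 4 - (18 + 73) = 4 - 1*91 = 4 - 91 = -87)
X = 660 (X = (72 - 87)*(-44) = -15*(-44) = 660)
1/(X + 69067) = 1/(660 + 69067) = 1/69727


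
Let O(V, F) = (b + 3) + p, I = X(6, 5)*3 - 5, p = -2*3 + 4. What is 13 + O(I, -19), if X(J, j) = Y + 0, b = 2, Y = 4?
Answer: 16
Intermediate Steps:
p = -2 (p = -6 + 4 = -2)
X(J, j) = 4 (X(J, j) = 4 + 0 = 4)
I = 7 (I = 4*3 - 5 = 12 - 5 = 7)
O(V, F) = 3 (O(V, F) = (2 + 3) - 2 = 5 - 2 = 3)
13 + O(I, -19) = 13 + 3 = 16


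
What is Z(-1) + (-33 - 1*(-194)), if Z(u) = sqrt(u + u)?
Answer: 161 + I*sqrt(2) ≈ 161.0 + 1.4142*I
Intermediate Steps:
Z(u) = sqrt(2)*sqrt(u) (Z(u) = sqrt(2*u) = sqrt(2)*sqrt(u))
Z(-1) + (-33 - 1*(-194)) = sqrt(2)*sqrt(-1) + (-33 - 1*(-194)) = sqrt(2)*I + (-33 + 194) = I*sqrt(2) + 161 = 161 + I*sqrt(2)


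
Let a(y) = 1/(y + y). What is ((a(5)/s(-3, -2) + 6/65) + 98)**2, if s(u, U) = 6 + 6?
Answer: 23420323369/2433600 ≈ 9623.7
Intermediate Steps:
s(u, U) = 12
a(y) = 1/(2*y)
((a(5)/s(-3, -2) + 6/65) + 98)**2 = ((((1/2)/5)/12 + 6/65) + 98)**2 = ((((1/2)*(1/5))*(1/12) + 6*(1/65)) + 98)**2 = (((1/10)*(1/12) + 6/65) + 98)**2 = ((1/120 + 6/65) + 98)**2 = (157/1560 + 98)**2 = (153037/1560)**2 = 23420323369/2433600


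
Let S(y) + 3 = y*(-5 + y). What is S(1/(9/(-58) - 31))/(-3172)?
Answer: 9268353/10357369828 ≈ 0.00089486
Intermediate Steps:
S(y) = -3 + y*(-5 + y)
S(1/(9/(-58) - 31))/(-3172) = (-3 + (1/(9/(-58) - 31))² - 5/(9/(-58) - 31))/(-3172) = (-3 + (1/(9*(-1/58) - 31))² - 5/(9*(-1/58) - 31))*(-1/3172) = (-3 + (1/(-9/58 - 31))² - 5/(-9/58 - 31))*(-1/3172) = (-3 + (1/(-1807/58))² - 5/(-1807/58))*(-1/3172) = (-3 + (-58/1807)² - 5*(-58/1807))*(-1/3172) = (-3 + 3364/3265249 + 290/1807)*(-1/3172) = -9268353/3265249*(-1/3172) = 9268353/10357369828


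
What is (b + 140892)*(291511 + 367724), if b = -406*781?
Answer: -116153251590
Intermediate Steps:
b = -317086
(b + 140892)*(291511 + 367724) = (-317086 + 140892)*(291511 + 367724) = -176194*659235 = -116153251590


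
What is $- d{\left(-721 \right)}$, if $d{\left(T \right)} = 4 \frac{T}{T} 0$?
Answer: $0$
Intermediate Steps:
$d{\left(T \right)} = 0$ ($d{\left(T \right)} = 4 \cdot 1 \cdot 0 = 4 \cdot 0 = 0$)
$- d{\left(-721 \right)} = \left(-1\right) 0 = 0$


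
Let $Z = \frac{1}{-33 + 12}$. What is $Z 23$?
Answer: $- \frac{23}{21} \approx -1.0952$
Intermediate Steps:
$Z = - \frac{1}{21}$ ($Z = \frac{1}{-21} = - \frac{1}{21} \approx -0.047619$)
$Z 23 = \left(- \frac{1}{21}\right) 23 = - \frac{23}{21}$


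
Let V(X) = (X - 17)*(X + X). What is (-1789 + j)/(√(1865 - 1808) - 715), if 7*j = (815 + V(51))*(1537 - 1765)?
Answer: 707168605/3578176 + 989047*√57/3578176 ≈ 199.72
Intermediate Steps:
V(X) = 2*X*(-17 + X) (V(X) = (-17 + X)*(2*X) = 2*X*(-17 + X))
j = -976524/7 (j = ((815 + 2*51*(-17 + 51))*(1537 - 1765))/7 = ((815 + 2*51*34)*(-228))/7 = ((815 + 3468)*(-228))/7 = (4283*(-228))/7 = (⅐)*(-976524) = -976524/7 ≈ -1.3950e+5)
(-1789 + j)/(√(1865 - 1808) - 715) = (-1789 - 976524/7)/(√(1865 - 1808) - 715) = -989047/(7*(√57 - 715)) = -989047/(7*(-715 + √57))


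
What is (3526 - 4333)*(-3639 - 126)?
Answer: 3038355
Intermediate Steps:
(3526 - 4333)*(-3639 - 126) = -807*(-3765) = 3038355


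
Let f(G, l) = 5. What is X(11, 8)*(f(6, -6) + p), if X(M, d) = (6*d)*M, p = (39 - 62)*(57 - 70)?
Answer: 160512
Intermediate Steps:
p = 299 (p = -23*(-13) = 299)
X(M, d) = 6*M*d
X(11, 8)*(f(6, -6) + p) = (6*11*8)*(5 + 299) = 528*304 = 160512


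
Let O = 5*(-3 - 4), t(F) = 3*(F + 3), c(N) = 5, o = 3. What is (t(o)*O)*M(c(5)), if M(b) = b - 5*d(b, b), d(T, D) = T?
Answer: 12600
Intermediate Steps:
t(F) = 9 + 3*F (t(F) = 3*(3 + F) = 9 + 3*F)
M(b) = -4*b (M(b) = b - 5*b = -4*b)
O = -35 (O = 5*(-7) = -35)
(t(o)*O)*M(c(5)) = ((9 + 3*3)*(-35))*(-4*5) = ((9 + 9)*(-35))*(-20) = (18*(-35))*(-20) = -630*(-20) = 12600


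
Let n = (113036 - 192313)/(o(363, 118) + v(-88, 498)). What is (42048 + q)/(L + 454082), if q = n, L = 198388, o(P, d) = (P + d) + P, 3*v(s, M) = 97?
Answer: 3342617/51980110 ≈ 0.064306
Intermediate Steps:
v(s, M) = 97/3 (v(s, M) = (1/3)*97 = 97/3)
o(P, d) = d + 2*P
n = -21621/239 (n = (113036 - 192313)/((118 + 2*363) + 97/3) = -79277/((118 + 726) + 97/3) = -79277/(844 + 97/3) = -79277/2629/3 = -79277*3/2629 = -21621/239 ≈ -90.464)
q = -21621/239 ≈ -90.464
(42048 + q)/(L + 454082) = (42048 - 21621/239)/(198388 + 454082) = (10027851/239)/652470 = (10027851/239)*(1/652470) = 3342617/51980110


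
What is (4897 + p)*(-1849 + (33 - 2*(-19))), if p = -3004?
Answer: -3365754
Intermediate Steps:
(4897 + p)*(-1849 + (33 - 2*(-19))) = (4897 - 3004)*(-1849 + (33 - 2*(-19))) = 1893*(-1849 + (33 + 38)) = 1893*(-1849 + 71) = 1893*(-1778) = -3365754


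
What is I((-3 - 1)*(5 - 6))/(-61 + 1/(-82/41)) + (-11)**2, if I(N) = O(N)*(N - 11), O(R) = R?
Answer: 14939/123 ≈ 121.46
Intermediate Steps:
I(N) = N*(-11 + N) (I(N) = N*(N - 11) = N*(-11 + N))
I((-3 - 1)*(5 - 6))/(-61 + 1/(-82/41)) + (-11)**2 = (((-3 - 1)*(5 - 6))*(-11 + (-3 - 1)*(5 - 6)))/(-61 + 1/(-82/41)) + (-11)**2 = ((-4*(-1))*(-11 - 4*(-1)))/(-61 + 1/(-82*1/41)) + 121 = (4*(-11 + 4))/(-61 + 1/(-2)) + 121 = (4*(-7))/(-61 - 1/2) + 121 = -28/(-123/2) + 121 = -2/123*(-28) + 121 = 56/123 + 121 = 14939/123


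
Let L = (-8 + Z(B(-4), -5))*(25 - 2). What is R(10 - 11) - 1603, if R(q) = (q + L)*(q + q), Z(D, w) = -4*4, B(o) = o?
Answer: -497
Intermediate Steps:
Z(D, w) = -16
L = -552 (L = (-8 - 16)*(25 - 2) = -24*23 = -552)
R(q) = 2*q*(-552 + q) (R(q) = (q - 552)*(q + q) = (-552 + q)*(2*q) = 2*q*(-552 + q))
R(10 - 11) - 1603 = 2*(10 - 11)*(-552 + (10 - 11)) - 1603 = 2*(-1)*(-552 - 1) - 1603 = 2*(-1)*(-553) - 1603 = 1106 - 1603 = -497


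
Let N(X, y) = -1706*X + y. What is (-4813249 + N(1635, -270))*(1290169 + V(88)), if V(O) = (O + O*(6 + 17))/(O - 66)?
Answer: -9809664159685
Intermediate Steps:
V(O) = 24*O/(-66 + O) (V(O) = (O + O*23)/(-66 + O) = (O + 23*O)/(-66 + O) = (24*O)/(-66 + O) = 24*O/(-66 + O))
N(X, y) = y - 1706*X
(-4813249 + N(1635, -270))*(1290169 + V(88)) = (-4813249 + (-270 - 1706*1635))*(1290169 + 24*88/(-66 + 88)) = (-4813249 + (-270 - 2789310))*(1290169 + 24*88/22) = (-4813249 - 2789580)*(1290169 + 24*88*(1/22)) = -7602829*(1290169 + 96) = -7602829*1290265 = -9809664159685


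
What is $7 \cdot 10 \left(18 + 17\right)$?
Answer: $2450$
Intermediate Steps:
$7 \cdot 10 \left(18 + 17\right) = 70 \cdot 35 = 2450$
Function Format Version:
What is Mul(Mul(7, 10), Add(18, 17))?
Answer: 2450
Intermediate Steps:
Mul(Mul(7, 10), Add(18, 17)) = Mul(70, 35) = 2450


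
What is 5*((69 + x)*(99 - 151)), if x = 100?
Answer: -43940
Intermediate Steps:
5*((69 + x)*(99 - 151)) = 5*((69 + 100)*(99 - 151)) = 5*(169*(-52)) = 5*(-8788) = -43940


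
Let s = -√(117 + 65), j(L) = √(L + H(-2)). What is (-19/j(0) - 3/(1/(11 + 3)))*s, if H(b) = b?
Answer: 42*√182 - 19*I*√91 ≈ 566.61 - 181.25*I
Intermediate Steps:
j(L) = √(-2 + L) (j(L) = √(L - 2) = √(-2 + L))
s = -√182 ≈ -13.491
(-19/j(0) - 3/(1/(11 + 3)))*s = (-19/√(-2 + 0) - 3/(1/(11 + 3)))*(-√182) = (-19*(-I*√2/2) - 3/(1/14))*(-√182) = (-19*(-I*√2/2) - 3/1/14)*(-√182) = (-(-19)*I*√2/2 - 3*14)*(-√182) = (19*I*√2/2 - 42)*(-√182) = (-42 + 19*I*√2/2)*(-√182) = -√182*(-42 + 19*I*√2/2)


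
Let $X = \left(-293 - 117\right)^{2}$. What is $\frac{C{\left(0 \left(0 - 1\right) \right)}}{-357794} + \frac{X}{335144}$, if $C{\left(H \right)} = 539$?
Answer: $\frac{3747783049}{7494532021} \approx 0.50007$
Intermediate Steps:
$X = 168100$ ($X = \left(-410\right)^{2} = 168100$)
$\frac{C{\left(0 \left(0 - 1\right) \right)}}{-357794} + \frac{X}{335144} = \frac{539}{-357794} + \frac{168100}{335144} = 539 \left(- \frac{1}{357794}\right) + 168100 \cdot \frac{1}{335144} = - \frac{539}{357794} + \frac{42025}{83786} = \frac{3747783049}{7494532021}$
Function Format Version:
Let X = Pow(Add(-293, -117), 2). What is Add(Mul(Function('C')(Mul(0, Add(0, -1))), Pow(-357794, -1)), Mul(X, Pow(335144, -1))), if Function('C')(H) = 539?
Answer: Rational(3747783049, 7494532021) ≈ 0.50007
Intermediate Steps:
X = 168100 (X = Pow(-410, 2) = 168100)
Add(Mul(Function('C')(Mul(0, Add(0, -1))), Pow(-357794, -1)), Mul(X, Pow(335144, -1))) = Add(Mul(539, Pow(-357794, -1)), Mul(168100, Pow(335144, -1))) = Add(Mul(539, Rational(-1, 357794)), Mul(168100, Rational(1, 335144))) = Add(Rational(-539, 357794), Rational(42025, 83786)) = Rational(3747783049, 7494532021)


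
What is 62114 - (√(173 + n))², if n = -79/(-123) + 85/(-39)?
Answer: 99046117/1599 ≈ 61943.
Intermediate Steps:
n = -2458/1599 (n = -79*(-1/123) + 85*(-1/39) = 79/123 - 85/39 = -2458/1599 ≈ -1.5372)
62114 - (√(173 + n))² = 62114 - (√(173 - 2458/1599))² = 62114 - (√(274169/1599))² = 62114 - (√438396231/1599)² = 62114 - 1*274169/1599 = 62114 - 274169/1599 = 99046117/1599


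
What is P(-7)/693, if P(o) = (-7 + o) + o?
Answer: -1/33 ≈ -0.030303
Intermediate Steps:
P(o) = -7 + 2*o
P(-7)/693 = (-7 + 2*(-7))/693 = (-7 - 14)*(1/693) = -21*1/693 = -1/33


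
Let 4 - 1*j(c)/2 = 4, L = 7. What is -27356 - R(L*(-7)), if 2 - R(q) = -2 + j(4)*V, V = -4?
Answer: -27360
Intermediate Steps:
j(c) = 0 (j(c) = 8 - 2*4 = 8 - 8 = 0)
R(q) = 4 (R(q) = 2 - (-2 + 0*(-4)) = 2 - (-2 + 0) = 2 - 1*(-2) = 2 + 2 = 4)
-27356 - R(L*(-7)) = -27356 - 1*4 = -27356 - 4 = -27360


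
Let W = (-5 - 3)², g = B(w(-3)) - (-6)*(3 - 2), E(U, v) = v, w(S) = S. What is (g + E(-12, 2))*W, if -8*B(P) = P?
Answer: 536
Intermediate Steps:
B(P) = -P/8
g = 51/8 (g = -⅛*(-3) - (-6)*(3 - 2) = 3/8 - (-6) = 3/8 - 2*(-3) = 3/8 + 6 = 51/8 ≈ 6.3750)
W = 64 (W = (-8)² = 64)
(g + E(-12, 2))*W = (51/8 + 2)*64 = (67/8)*64 = 536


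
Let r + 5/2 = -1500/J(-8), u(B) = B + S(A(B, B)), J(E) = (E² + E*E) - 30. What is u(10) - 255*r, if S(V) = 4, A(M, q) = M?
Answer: 446347/98 ≈ 4554.6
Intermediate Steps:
J(E) = -30 + 2*E² (J(E) = (E² + E²) - 30 = 2*E² - 30 = -30 + 2*E²)
u(B) = 4 + B (u(B) = B + 4 = 4 + B)
r = -1745/98 (r = -5/2 - 1500/(-30 + 2*(-8)²) = -5/2 - 1500/(-30 + 2*64) = -5/2 - 1500/(-30 + 128) = -5/2 - 1500/98 = -5/2 - 1500*1/98 = -5/2 - 750/49 = -1745/98 ≈ -17.806)
u(10) - 255*r = (4 + 10) - 255*(-1745/98) = 14 + 444975/98 = 446347/98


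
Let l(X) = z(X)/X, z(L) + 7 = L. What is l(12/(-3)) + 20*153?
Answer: 12251/4 ≈ 3062.8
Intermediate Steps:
z(L) = -7 + L
l(X) = (-7 + X)/X
l(12/(-3)) + 20*153 = (-7 + 12/(-3))/((12/(-3))) + 20*153 = (-7 + 12*(-⅓))/((12*(-⅓))) + 3060 = (-7 - 4)/(-4) + 3060 = -¼*(-11) + 3060 = 11/4 + 3060 = 12251/4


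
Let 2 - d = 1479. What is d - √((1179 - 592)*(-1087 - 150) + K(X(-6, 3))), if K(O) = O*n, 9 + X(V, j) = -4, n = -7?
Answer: -1477 - 2*I*√181507 ≈ -1477.0 - 852.07*I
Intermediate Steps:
X(V, j) = -13 (X(V, j) = -9 - 4 = -13)
d = -1477 (d = 2 - 1*1479 = 2 - 1479 = -1477)
K(O) = -7*O (K(O) = O*(-7) = -7*O)
d - √((1179 - 592)*(-1087 - 150) + K(X(-6, 3))) = -1477 - √((1179 - 592)*(-1087 - 150) - 7*(-13)) = -1477 - √(587*(-1237) + 91) = -1477 - √(-726119 + 91) = -1477 - √(-726028) = -1477 - 2*I*√181507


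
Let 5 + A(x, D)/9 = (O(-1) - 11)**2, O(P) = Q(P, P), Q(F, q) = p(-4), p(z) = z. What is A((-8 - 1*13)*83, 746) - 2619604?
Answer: -2617624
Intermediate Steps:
Q(F, q) = -4
O(P) = -4
A(x, D) = 1980 (A(x, D) = -45 + 9*(-4 - 11)**2 = -45 + 9*(-15)**2 = -45 + 9*225 = -45 + 2025 = 1980)
A((-8 - 1*13)*83, 746) - 2619604 = 1980 - 2619604 = -2617624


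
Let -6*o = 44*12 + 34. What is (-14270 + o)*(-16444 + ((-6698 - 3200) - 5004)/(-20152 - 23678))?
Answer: 15528393802619/65745 ≈ 2.3619e+8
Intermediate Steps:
o = -281/3 (o = -(44*12 + 34)/6 = -(528 + 34)/6 = -⅙*562 = -281/3 ≈ -93.667)
(-14270 + o)*(-16444 + ((-6698 - 3200) - 5004)/(-20152 - 23678)) = (-14270 - 281/3)*(-16444 + ((-6698 - 3200) - 5004)/(-20152 - 23678)) = -43091*(-16444 + (-9898 - 5004)/(-43830))/3 = -43091*(-16444 - 14902*(-1/43830))/3 = -43091*(-16444 + 7451/21915)/3 = -43091/3*(-360362809/21915) = 15528393802619/65745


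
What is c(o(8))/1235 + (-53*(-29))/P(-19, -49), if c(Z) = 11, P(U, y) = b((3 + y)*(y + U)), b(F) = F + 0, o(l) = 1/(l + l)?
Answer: 1932603/3863080 ≈ 0.50027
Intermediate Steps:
o(l) = 1/(2*l)
b(F) = F
P(U, y) = (3 + y)*(U + y) (P(U, y) = (3 + y)*(y + U) = (3 + y)*(U + y))
c(o(8))/1235 + (-53*(-29))/P(-19, -49) = 11/1235 + (-53*(-29))/((-49)² + 3*(-19) + 3*(-49) - 19*(-49)) = 11*(1/1235) + 1537/(2401 - 57 - 147 + 931) = 11/1235 + 1537/3128 = 1932603/3863080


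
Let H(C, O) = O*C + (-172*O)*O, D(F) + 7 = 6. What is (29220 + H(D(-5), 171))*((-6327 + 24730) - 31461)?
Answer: 65295262374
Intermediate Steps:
D(F) = -1 (D(F) = -7 + 6 = -1)
H(C, O) = -172*O**2 + C*O (H(C, O) = C*O - 172*O**2 = -172*O**2 + C*O)
(29220 + H(D(-5), 171))*((-6327 + 24730) - 31461) = (29220 + 171*(-1 - 172*171))*((-6327 + 24730) - 31461) = (29220 + 171*(-1 - 29412))*(18403 - 31461) = (29220 + 171*(-29413))*(-13058) = (29220 - 5029623)*(-13058) = -5000403*(-13058) = 65295262374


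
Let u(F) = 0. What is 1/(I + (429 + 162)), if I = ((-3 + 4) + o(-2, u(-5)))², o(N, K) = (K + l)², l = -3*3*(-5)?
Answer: 1/4105267 ≈ 2.4359e-7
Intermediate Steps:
l = 45 (l = -9*(-5) = 45)
o(N, K) = (45 + K)² (o(N, K) = (K + 45)² = (45 + K)²)
I = 4104676 (I = ((-3 + 4) + (45 + 0)²)² = (1 + 45²)² = (1 + 2025)² = 2026² = 4104676)
1/(I + (429 + 162)) = 1/(4104676 + (429 + 162)) = 1/(4104676 + 591) = 1/4105267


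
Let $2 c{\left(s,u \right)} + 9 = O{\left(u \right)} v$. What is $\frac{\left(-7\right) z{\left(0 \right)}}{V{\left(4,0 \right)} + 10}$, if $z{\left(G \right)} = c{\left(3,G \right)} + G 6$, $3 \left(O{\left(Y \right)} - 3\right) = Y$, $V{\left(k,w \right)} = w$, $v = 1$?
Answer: $\frac{21}{10} \approx 2.1$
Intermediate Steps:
$O{\left(Y \right)} = 3 + \frac{Y}{3}$
$c{\left(s,u \right)} = -3 + \frac{u}{6}$ ($c{\left(s,u \right)} = - \frac{9}{2} + \frac{\left(3 + \frac{u}{3}\right) 1}{2} = - \frac{9}{2} + \frac{3 + \frac{u}{3}}{2} = - \frac{9}{2} + \left(\frac{3}{2} + \frac{u}{6}\right) = -3 + \frac{u}{6}$)
$z{\left(G \right)} = -3 + \frac{37 G}{6}$ ($z{\left(G \right)} = \left(-3 + \frac{G}{6}\right) + G 6 = \left(-3 + \frac{G}{6}\right) + 6 G = -3 + \frac{37 G}{6}$)
$\frac{\left(-7\right) z{\left(0 \right)}}{V{\left(4,0 \right)} + 10} = \frac{\left(-7\right) \left(-3 + \frac{37}{6} \cdot 0\right)}{0 + 10} = \frac{\left(-7\right) \left(-3 + 0\right)}{10} = \left(-7\right) \left(-3\right) \frac{1}{10} = 21 \cdot \frac{1}{10} = \frac{21}{10}$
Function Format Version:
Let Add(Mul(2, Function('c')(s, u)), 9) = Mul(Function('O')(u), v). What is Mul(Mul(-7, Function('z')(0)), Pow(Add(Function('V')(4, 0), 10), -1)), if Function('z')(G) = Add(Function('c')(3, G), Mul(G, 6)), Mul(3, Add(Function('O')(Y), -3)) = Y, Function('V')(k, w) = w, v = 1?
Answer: Rational(21, 10) ≈ 2.1000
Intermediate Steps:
Function('O')(Y) = Add(3, Mul(Rational(1, 3), Y))
Function('c')(s, u) = Add(-3, Mul(Rational(1, 6), u)) (Function('c')(s, u) = Add(Rational(-9, 2), Mul(Rational(1, 2), Mul(Add(3, Mul(Rational(1, 3), u)), 1))) = Add(Rational(-9, 2), Mul(Rational(1, 2), Add(3, Mul(Rational(1, 3), u)))) = Add(Rational(-9, 2), Add(Rational(3, 2), Mul(Rational(1, 6), u))) = Add(-3, Mul(Rational(1, 6), u)))
Function('z')(G) = Add(-3, Mul(Rational(37, 6), G)) (Function('z')(G) = Add(Add(-3, Mul(Rational(1, 6), G)), Mul(G, 6)) = Add(Add(-3, Mul(Rational(1, 6), G)), Mul(6, G)) = Add(-3, Mul(Rational(37, 6), G)))
Mul(Mul(-7, Function('z')(0)), Pow(Add(Function('V')(4, 0), 10), -1)) = Mul(Mul(-7, Add(-3, Mul(Rational(37, 6), 0))), Pow(Add(0, 10), -1)) = Mul(Mul(-7, Add(-3, 0)), Pow(10, -1)) = Mul(Mul(-7, -3), Rational(1, 10)) = Mul(21, Rational(1, 10)) = Rational(21, 10)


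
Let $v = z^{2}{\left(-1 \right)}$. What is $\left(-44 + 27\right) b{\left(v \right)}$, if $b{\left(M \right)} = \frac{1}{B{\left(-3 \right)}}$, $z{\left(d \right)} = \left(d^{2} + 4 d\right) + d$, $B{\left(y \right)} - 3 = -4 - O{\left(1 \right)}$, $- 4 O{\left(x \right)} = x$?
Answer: $\frac{68}{3} \approx 22.667$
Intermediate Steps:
$O{\left(x \right)} = - \frac{x}{4}$
$B{\left(y \right)} = - \frac{3}{4}$ ($B{\left(y \right)} = 3 - \left(4 - \frac{1}{4}\right) = 3 - \frac{15}{4} = - \frac{3}{4}$)
$z{\left(d \right)} = d^{2} + 5 d$
$v = 16$ ($v = \left(- (5 - 1)\right)^{2} = \left(\left(-1\right) 4\right)^{2} = \left(-4\right)^{2} = 16$)
$b{\left(M \right)} = - \frac{4}{3}$ ($b{\left(M \right)} = \frac{1}{- \frac{3}{4}} = - \frac{4}{3}$)
$\left(-44 + 27\right) b{\left(v \right)} = \left(-44 + 27\right) \left(- \frac{4}{3}\right) = \left(-17\right) \left(- \frac{4}{3}\right) = \frac{68}{3}$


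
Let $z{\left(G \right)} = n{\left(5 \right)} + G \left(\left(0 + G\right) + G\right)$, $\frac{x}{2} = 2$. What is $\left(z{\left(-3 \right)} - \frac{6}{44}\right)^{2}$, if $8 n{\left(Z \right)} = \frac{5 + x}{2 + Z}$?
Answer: $\frac{123276609}{379456} \approx 324.88$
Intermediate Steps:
$x = 4$ ($x = 2 \cdot 2 = 4$)
$n{\left(Z \right)} = \frac{9}{8 \left(2 + Z\right)}$ ($n{\left(Z \right)} = \frac{\left(5 + 4\right) \frac{1}{2 + Z}}{8} = \frac{9 \frac{1}{2 + Z}}{8} = \frac{9}{8 \left(2 + Z\right)}$)
$z{\left(G \right)} = \frac{9}{56} + 2 G^{2}$ ($z{\left(G \right)} = \frac{9}{8 \left(2 + 5\right)} + G \left(\left(0 + G\right) + G\right) = \frac{9}{8 \cdot 7} + G \left(G + G\right) = \frac{9}{8} \cdot \frac{1}{7} + G 2 G = \frac{9}{56} + 2 G^{2}$)
$\left(z{\left(-3 \right)} - \frac{6}{44}\right)^{2} = \left(\left(\frac{9}{56} + 2 \left(-3\right)^{2}\right) - \frac{6}{44}\right)^{2} = \left(\left(\frac{9}{56} + 2 \cdot 9\right) - \frac{3}{22}\right)^{2} = \left(\left(\frac{9}{56} + 18\right) - \frac{3}{22}\right)^{2} = \left(\frac{1017}{56} - \frac{3}{22}\right)^{2} = \left(\frac{11103}{616}\right)^{2} = \frac{123276609}{379456}$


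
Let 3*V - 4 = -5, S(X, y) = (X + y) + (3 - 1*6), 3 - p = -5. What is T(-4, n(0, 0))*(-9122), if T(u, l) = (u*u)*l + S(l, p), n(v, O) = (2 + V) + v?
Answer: -912200/3 ≈ -3.0407e+5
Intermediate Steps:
p = 8 (p = 3 - 1*(-5) = 3 + 5 = 8)
S(X, y) = -3 + X + y (S(X, y) = (X + y) + (3 - 6) = (X + y) - 3 = -3 + X + y)
V = -⅓ (V = 4/3 + (⅓)*(-5) = 4/3 - 5/3 = -⅓ ≈ -0.33333)
n(v, O) = 5/3 + v (n(v, O) = (2 - ⅓) + v = 5/3 + v)
T(u, l) = 5 + l + l*u² (T(u, l) = (u*u)*l + (-3 + l + 8) = u²*l + (5 + l) = l*u² + (5 + l) = 5 + l + l*u²)
T(-4, n(0, 0))*(-9122) = (5 + (5/3 + 0) + (5/3 + 0)*(-4)²)*(-9122) = (5 + 5/3 + (5/3)*16)*(-9122) = (5 + 5/3 + 80/3)*(-9122) = (100/3)*(-9122) = -912200/3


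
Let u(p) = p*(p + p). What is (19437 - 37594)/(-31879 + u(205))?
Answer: -18157/52171 ≈ -0.34803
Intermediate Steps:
u(p) = 2*p² (u(p) = p*(2*p) = 2*p²)
(19437 - 37594)/(-31879 + u(205)) = (19437 - 37594)/(-31879 + 2*205²) = -18157/(-31879 + 2*42025) = -18157/(-31879 + 84050) = -18157/52171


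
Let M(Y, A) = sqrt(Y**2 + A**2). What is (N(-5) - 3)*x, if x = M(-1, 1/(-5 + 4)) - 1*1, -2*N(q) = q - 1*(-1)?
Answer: 1 - sqrt(2) ≈ -0.41421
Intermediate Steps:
M(Y, A) = sqrt(A**2 + Y**2)
N(q) = -1/2 - q/2 (N(q) = -(q - 1*(-1))/2 = -(q + 1)/2 = -(1 + q)/2 = -1/2 - q/2)
x = -1 + sqrt(2) (x = sqrt((1/(-5 + 4))**2 + (-1)**2) - 1*1 = sqrt((1/(-1))**2 + 1) - 1 = sqrt((-1)**2 + 1) - 1 = sqrt(1 + 1) - 1 = sqrt(2) - 1 = -1 + sqrt(2) ≈ 0.41421)
(N(-5) - 3)*x = ((-1/2 - 1/2*(-5)) - 3)*(-1 + sqrt(2)) = ((-1/2 + 5/2) - 3)*(-1 + sqrt(2)) = (2 - 3)*(-1 + sqrt(2)) = -(-1 + sqrt(2)) = 1 - sqrt(2)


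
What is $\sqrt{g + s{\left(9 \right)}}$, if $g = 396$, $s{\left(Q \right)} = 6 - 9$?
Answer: $\sqrt{393} \approx 19.824$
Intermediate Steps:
$s{\left(Q \right)} = -3$
$\sqrt{g + s{\left(9 \right)}} = \sqrt{396 - 3} = \sqrt{393}$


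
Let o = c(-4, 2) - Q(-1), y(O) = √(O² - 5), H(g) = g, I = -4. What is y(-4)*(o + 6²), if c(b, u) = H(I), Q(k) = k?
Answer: 33*√11 ≈ 109.45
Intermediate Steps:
y(O) = √(-5 + O²)
c(b, u) = -4
o = -3 (o = -4 - 1*(-1) = -4 + 1 = -3)
y(-4)*(o + 6²) = √(-5 + (-4)²)*(-3 + 6²) = √(-5 + 16)*(-3 + 36) = √11*33 = 33*√11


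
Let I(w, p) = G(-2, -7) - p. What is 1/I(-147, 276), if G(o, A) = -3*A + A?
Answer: -1/262 ≈ -0.0038168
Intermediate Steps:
G(o, A) = -2*A
I(w, p) = 14 - p (I(w, p) = -2*(-7) - p = 14 - p)
1/I(-147, 276) = 1/(14 - 1*276) = 1/(14 - 276) = 1/(-262) = -1/262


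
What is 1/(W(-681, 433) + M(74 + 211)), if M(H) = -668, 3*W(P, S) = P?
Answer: -1/895 ≈ -0.0011173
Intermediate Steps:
W(P, S) = P/3
1/(W(-681, 433) + M(74 + 211)) = 1/((⅓)*(-681) - 668) = 1/(-227 - 668) = 1/(-895) = -1/895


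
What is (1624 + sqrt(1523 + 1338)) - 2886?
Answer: -1262 + sqrt(2861) ≈ -1208.5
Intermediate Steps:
(1624 + sqrt(1523 + 1338)) - 2886 = (1624 + sqrt(2861)) - 2886 = -1262 + sqrt(2861)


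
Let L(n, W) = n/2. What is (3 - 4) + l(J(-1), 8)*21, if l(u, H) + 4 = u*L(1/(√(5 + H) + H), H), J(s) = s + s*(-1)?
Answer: -85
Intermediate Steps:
J(s) = 0 (J(s) = s - s = 0)
L(n, W) = n/2 (L(n, W) = n*(½) = n/2)
l(u, H) = -4 + u/(2*(H + √(5 + H))) (l(u, H) = -4 + u*(1/(2*(√(5 + H) + H))) = -4 + u*(1/(2*(H + √(5 + H)))) = -4 + u/(2*(H + √(5 + H))))
(3 - 4) + l(J(-1), 8)*21 = (3 - 4) + (((½)*0 - 4*8 - 4*√(5 + 8))/(8 + √(5 + 8)))*21 = -1 + ((0 - 32 - 4*√13)/(8 + √13))*21 = -1 + ((-32 - 4*√13)/(8 + √13))*21 = -1 + 21*(-32 - 4*√13)/(8 + √13)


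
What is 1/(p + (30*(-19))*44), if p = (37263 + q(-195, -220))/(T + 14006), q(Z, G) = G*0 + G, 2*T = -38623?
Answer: -10611/266197966 ≈ -3.9861e-5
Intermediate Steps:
T = -38623/2 (T = (½)*(-38623) = -38623/2 ≈ -19312.)
q(Z, G) = G (q(Z, G) = 0 + G = G)
p = -74086/10611 (p = (37263 - 220)/(-38623/2 + 14006) = 37043/(-10611/2) = 37043*(-2/10611) = -74086/10611 ≈ -6.9820)
1/(p + (30*(-19))*44) = 1/(-74086/10611 + (30*(-19))*44) = 1/(-74086/10611 - 570*44) = 1/(-74086/10611 - 25080) = 1/(-266197966/10611) = -10611/266197966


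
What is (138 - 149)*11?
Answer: -121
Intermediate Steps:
(138 - 149)*11 = -11*11 = -121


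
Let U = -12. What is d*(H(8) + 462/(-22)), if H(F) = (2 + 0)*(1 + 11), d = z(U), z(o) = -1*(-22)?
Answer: 66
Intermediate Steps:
z(o) = 22
d = 22
H(F) = 24 (H(F) = 2*12 = 24)
d*(H(8) + 462/(-22)) = 22*(24 + 462/(-22)) = 22*(24 + 462*(-1/22)) = 22*(24 - 21) = 22*3 = 66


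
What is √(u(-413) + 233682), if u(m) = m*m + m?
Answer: √403838 ≈ 635.48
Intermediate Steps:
u(m) = m + m² (u(m) = m² + m = m + m²)
√(u(-413) + 233682) = √(-413*(1 - 413) + 233682) = √(-413*(-412) + 233682) = √(170156 + 233682) = √403838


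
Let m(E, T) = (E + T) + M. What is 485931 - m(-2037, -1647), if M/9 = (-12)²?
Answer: 488319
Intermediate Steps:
M = 1296 (M = 9*(-12)² = 9*144 = 1296)
m(E, T) = 1296 + E + T (m(E, T) = (E + T) + 1296 = 1296 + E + T)
485931 - m(-2037, -1647) = 485931 - (1296 - 2037 - 1647) = 485931 - 1*(-2388) = 485931 + 2388 = 488319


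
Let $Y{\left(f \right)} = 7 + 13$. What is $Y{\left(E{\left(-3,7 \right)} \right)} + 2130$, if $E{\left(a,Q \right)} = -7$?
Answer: $2150$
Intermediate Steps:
$Y{\left(f \right)} = 20$
$Y{\left(E{\left(-3,7 \right)} \right)} + 2130 = 20 + 2130 = 2150$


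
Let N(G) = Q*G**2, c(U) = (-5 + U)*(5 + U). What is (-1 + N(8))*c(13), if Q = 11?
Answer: 101232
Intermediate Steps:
N(G) = 11*G**2
(-1 + N(8))*c(13) = (-1 + 11*8**2)*(-25 + 13**2) = (-1 + 11*64)*(-25 + 169) = (-1 + 704)*144 = 703*144 = 101232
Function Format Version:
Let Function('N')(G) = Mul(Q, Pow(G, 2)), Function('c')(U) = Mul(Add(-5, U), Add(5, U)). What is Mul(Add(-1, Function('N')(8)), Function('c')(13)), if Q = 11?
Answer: 101232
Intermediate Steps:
Function('N')(G) = Mul(11, Pow(G, 2))
Mul(Add(-1, Function('N')(8)), Function('c')(13)) = Mul(Add(-1, Mul(11, Pow(8, 2))), Add(-25, Pow(13, 2))) = Mul(Add(-1, Mul(11, 64)), Add(-25, 169)) = Mul(Add(-1, 704), 144) = Mul(703, 144) = 101232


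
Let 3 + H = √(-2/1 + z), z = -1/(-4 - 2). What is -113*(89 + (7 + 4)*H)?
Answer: -6328 - 1243*I*√66/6 ≈ -6328.0 - 1683.0*I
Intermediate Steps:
z = ⅙ (z = -1/(-6) = -1*(-⅙) = ⅙ ≈ 0.16667)
H = -3 + I*√66/6 (H = -3 + √(-2/1 + ⅙) = -3 + √(-2*1 + ⅙) = -3 + √(-2 + ⅙) = -3 + √(-11/6) = -3 + I*√66/6 ≈ -3.0 + 1.354*I)
-113*(89 + (7 + 4)*H) = -113*(89 + (7 + 4)*(-3 + I*√66/6)) = -113*(89 + 11*(-3 + I*√66/6)) = -113*(89 + (-33 + 11*I*√66/6)) = -113*(56 + 11*I*√66/6) = -6328 - 1243*I*√66/6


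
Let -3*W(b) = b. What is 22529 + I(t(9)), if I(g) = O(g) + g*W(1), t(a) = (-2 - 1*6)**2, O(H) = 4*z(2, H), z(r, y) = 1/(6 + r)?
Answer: 135049/6 ≈ 22508.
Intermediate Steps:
W(b) = -b/3
O(H) = 1/2 (O(H) = 4/(6 + 2) = 4/8 = 4*(1/8) = 1/2)
t(a) = 64 (t(a) = (-2 - 6)**2 = (-8)**2 = 64)
I(g) = 1/2 - g/3 (I(g) = 1/2 + g*(-1/3*1) = 1/2 + g*(-1/3) = 1/2 - g/3)
22529 + I(t(9)) = 22529 + (1/2 - 1/3*64) = 22529 + (1/2 - 64/3) = 22529 - 125/6 = 135049/6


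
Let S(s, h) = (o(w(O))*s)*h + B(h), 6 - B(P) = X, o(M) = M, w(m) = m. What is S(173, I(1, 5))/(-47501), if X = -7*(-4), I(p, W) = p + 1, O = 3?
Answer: -1016/47501 ≈ -0.021389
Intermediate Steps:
I(p, W) = 1 + p
X = 28
B(P) = -22 (B(P) = 6 - 1*28 = 6 - 28 = -22)
S(s, h) = -22 + 3*h*s (S(s, h) = (3*s)*h - 22 = 3*h*s - 22 = -22 + 3*h*s)
S(173, I(1, 5))/(-47501) = (-22 + 3*(1 + 1)*173)/(-47501) = (-22 + 3*2*173)*(-1/47501) = (-22 + 1038)*(-1/47501) = 1016*(-1/47501) = -1016/47501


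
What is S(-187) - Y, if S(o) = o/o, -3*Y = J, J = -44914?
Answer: -44911/3 ≈ -14970.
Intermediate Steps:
Y = 44914/3 (Y = -⅓*(-44914) = 44914/3 ≈ 14971.)
S(o) = 1
S(-187) - Y = 1 - 1*44914/3 = 1 - 44914/3 = -44911/3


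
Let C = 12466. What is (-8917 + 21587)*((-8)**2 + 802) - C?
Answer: 10959754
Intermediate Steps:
(-8917 + 21587)*((-8)**2 + 802) - C = (-8917 + 21587)*((-8)**2 + 802) - 1*12466 = 12670*(64 + 802) - 12466 = 12670*866 - 12466 = 10972220 - 12466 = 10959754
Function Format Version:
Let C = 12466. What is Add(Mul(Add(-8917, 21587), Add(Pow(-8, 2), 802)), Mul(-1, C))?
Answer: 10959754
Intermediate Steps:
Add(Mul(Add(-8917, 21587), Add(Pow(-8, 2), 802)), Mul(-1, C)) = Add(Mul(Add(-8917, 21587), Add(Pow(-8, 2), 802)), Mul(-1, 12466)) = Add(Mul(12670, Add(64, 802)), -12466) = Add(Mul(12670, 866), -12466) = Add(10972220, -12466) = 10959754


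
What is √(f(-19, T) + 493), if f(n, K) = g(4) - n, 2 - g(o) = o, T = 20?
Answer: √510 ≈ 22.583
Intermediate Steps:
g(o) = 2 - o
f(n, K) = -2 - n (f(n, K) = (2 - 1*4) - n = (2 - 4) - n = -2 - n)
√(f(-19, T) + 493) = √((-2 - 1*(-19)) + 493) = √((-2 + 19) + 493) = √(17 + 493) = √510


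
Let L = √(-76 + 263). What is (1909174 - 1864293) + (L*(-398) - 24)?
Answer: 44857 - 398*√187 ≈ 39414.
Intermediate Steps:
L = √187 ≈ 13.675
(1909174 - 1864293) + (L*(-398) - 24) = (1909174 - 1864293) + (√187*(-398) - 24) = 44881 + (-398*√187 - 24) = 44881 + (-24 - 398*√187) = 44857 - 398*√187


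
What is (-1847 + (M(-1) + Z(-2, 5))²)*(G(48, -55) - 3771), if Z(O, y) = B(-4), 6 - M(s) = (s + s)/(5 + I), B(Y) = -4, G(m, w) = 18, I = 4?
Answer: 20739773/3 ≈ 6.9133e+6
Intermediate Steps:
M(s) = 6 - 2*s/9 (M(s) = 6 - (s + s)/(5 + 4) = 6 - 2*s/9)
Z(O, y) = -4
(-1847 + (M(-1) + Z(-2, 5))²)*(G(48, -55) - 3771) = (-1847 + ((6 - 2/9*(-1)) - 4)²)*(18 - 3771) = (-1847 + ((6 + 2/9) - 4)²)*(-3753) = (-1847 + (56/9 - 4)²)*(-3753) = (-1847 + (20/9)²)*(-3753) = (-1847 + 400/81)*(-3753) = -149207/81*(-3753) = 20739773/3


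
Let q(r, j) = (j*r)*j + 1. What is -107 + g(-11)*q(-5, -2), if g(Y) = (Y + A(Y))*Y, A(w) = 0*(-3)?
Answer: -2406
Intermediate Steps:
A(w) = 0
q(r, j) = 1 + r*j² (q(r, j) = r*j² + 1 = 1 + r*j²)
g(Y) = Y² (g(Y) = (Y + 0)*Y = Y*Y = Y²)
-107 + g(-11)*q(-5, -2) = -107 + (-11)²*(1 - 5*(-2)²) = -107 + 121*(1 - 5*4) = -107 + 121*(1 - 20) = -107 + 121*(-19) = -107 - 2299 = -2406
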